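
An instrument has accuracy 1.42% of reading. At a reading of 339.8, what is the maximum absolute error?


Absolute error = (accuracy% / 100) * reading.
Error = (1.42 / 100) * 339.8
Error = 0.0142 * 339.8
Error = 4.8252

4.8252


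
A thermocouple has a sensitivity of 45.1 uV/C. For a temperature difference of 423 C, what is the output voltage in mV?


The thermocouple output V = sensitivity * dT.
V = 45.1 uV/C * 423 C
V = 19077.3 uV
V = 19.077 mV

19.077 mV


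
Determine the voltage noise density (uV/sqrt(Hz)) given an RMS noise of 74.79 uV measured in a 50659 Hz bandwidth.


Noise spectral density = Vrms / sqrt(BW).
NSD = 74.79 / sqrt(50659)
NSD = 74.79 / 225.0755
NSD = 0.3323 uV/sqrt(Hz)

0.3323 uV/sqrt(Hz)


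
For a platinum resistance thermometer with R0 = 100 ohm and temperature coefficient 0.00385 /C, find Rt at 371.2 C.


The RTD equation: Rt = R0 * (1 + alpha * T).
Rt = 100 * (1 + 0.00385 * 371.2)
Rt = 100 * (1 + 1.42912)
Rt = 100 * 2.42912
Rt = 242.912 ohm

242.912 ohm


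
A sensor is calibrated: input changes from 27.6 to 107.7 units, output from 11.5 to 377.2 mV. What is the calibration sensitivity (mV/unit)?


Sensitivity = (y2 - y1) / (x2 - x1).
S = (377.2 - 11.5) / (107.7 - 27.6)
S = 365.7 / 80.1
S = 4.5655 mV/unit

4.5655 mV/unit


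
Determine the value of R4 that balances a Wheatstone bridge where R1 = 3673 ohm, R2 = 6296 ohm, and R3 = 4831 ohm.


At balance: R1*R4 = R2*R3, so R4 = R2*R3/R1.
R4 = 6296 * 4831 / 3673
R4 = 30415976 / 3673
R4 = 8280.96 ohm

8280.96 ohm


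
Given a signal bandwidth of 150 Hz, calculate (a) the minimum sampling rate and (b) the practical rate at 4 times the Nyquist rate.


By Nyquist theorem, fs_min = 2 * fmax.
fs_min = 2 * 150 = 300 Hz
Practical rate = 4 * fs_min = 4 * 300 = 1200 Hz

fs_min = 300 Hz, fs_practical = 1200 Hz


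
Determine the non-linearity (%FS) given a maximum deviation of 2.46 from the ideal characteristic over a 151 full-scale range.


Linearity error = (max deviation / full scale) * 100%.
Linearity = (2.46 / 151) * 100
Linearity = 1.629 %FS

1.629 %FS


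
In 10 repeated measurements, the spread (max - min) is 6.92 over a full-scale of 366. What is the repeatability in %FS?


Repeatability = (spread / full scale) * 100%.
R = (6.92 / 366) * 100
R = 1.891 %FS

1.891 %FS


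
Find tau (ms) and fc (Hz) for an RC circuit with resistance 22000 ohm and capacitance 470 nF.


Time constant: tau = R * C.
tau = 22000 * 4.70e-07 = 0.01034 s
tau = 10.34 ms
Cutoff frequency: fc = 1 / (2*pi*R*C).
fc = 1 / (2*pi*0.01034) = 15.39 Hz

tau = 10.34 ms, fc = 15.39 Hz


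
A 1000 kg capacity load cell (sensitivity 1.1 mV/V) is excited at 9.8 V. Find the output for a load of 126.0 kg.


Vout = rated_output * Vex * (load / capacity).
Vout = 1.1 * 9.8 * (126.0 / 1000)
Vout = 1.1 * 9.8 * 0.126
Vout = 1.358 mV

1.358 mV


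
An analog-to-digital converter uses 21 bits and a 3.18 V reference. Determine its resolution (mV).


The resolution (LSB) of an ADC is Vref / 2^n.
LSB = 3.18 / 2^21
LSB = 3.18 / 2097152
LSB = 1.52e-06 V = 0.00151634 mV

0.00151634 mV


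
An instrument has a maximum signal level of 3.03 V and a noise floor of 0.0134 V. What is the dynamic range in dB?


Dynamic range = 20 * log10(Vmax / Vnoise).
DR = 20 * log10(3.03 / 0.0134)
DR = 20 * log10(226.12)
DR = 47.09 dB

47.09 dB


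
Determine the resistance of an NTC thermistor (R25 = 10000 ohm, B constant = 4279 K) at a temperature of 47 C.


NTC thermistor equation: Rt = R25 * exp(B * (1/T - 1/T25)).
T in Kelvin: 320.15 K, T25 = 298.15 K
1/T - 1/T25 = 1/320.15 - 1/298.15 = -0.00023048
B * (1/T - 1/T25) = 4279 * -0.00023048 = -0.9862
Rt = 10000 * exp(-0.9862) = 3729.8 ohm

3729.8 ohm


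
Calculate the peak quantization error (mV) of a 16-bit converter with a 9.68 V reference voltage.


The maximum quantization error is +/- LSB/2.
LSB = Vref / 2^n = 9.68 / 65536 = 0.00014771 V
Max error = LSB / 2 = 0.00014771 / 2 = 7.385e-05 V
Max error = 0.0739 mV

0.0739 mV


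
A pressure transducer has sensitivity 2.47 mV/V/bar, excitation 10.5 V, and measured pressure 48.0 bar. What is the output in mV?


Output = sensitivity * Vex * P.
Vout = 2.47 * 10.5 * 48.0
Vout = 25.935 * 48.0
Vout = 1244.88 mV

1244.88 mV


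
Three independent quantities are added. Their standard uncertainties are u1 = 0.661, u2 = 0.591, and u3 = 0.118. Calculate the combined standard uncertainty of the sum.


For a sum of independent quantities, uc = sqrt(u1^2 + u2^2 + u3^2).
uc = sqrt(0.661^2 + 0.591^2 + 0.118^2)
uc = sqrt(0.436921 + 0.349281 + 0.013924)
uc = 0.8945

0.8945


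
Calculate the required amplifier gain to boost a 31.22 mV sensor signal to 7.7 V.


Gain = Vout / Vin (converting to same units).
G = 7.7 V / 31.22 mV
G = 7700.0 mV / 31.22 mV
G = 246.64

246.64


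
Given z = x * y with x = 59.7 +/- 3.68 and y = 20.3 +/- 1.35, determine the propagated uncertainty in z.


For a product z = x*y, the relative uncertainty is:
uz/z = sqrt((ux/x)^2 + (uy/y)^2)
Relative uncertainties: ux/x = 3.68/59.7 = 0.061642
uy/y = 1.35/20.3 = 0.066502
z = 59.7 * 20.3 = 1211.9
uz = 1211.9 * sqrt(0.061642^2 + 0.066502^2) = 109.892

109.892


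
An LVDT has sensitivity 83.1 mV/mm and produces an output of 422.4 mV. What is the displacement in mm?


Displacement = Vout / sensitivity.
d = 422.4 / 83.1
d = 5.083 mm

5.083 mm


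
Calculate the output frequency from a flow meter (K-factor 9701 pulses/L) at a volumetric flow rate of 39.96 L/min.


Frequency = K * Q / 60 (converting L/min to L/s).
f = 9701 * 39.96 / 60
f = 387651.96 / 60
f = 6460.87 Hz

6460.87 Hz


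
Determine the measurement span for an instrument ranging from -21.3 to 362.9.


Span = upper range - lower range.
Span = 362.9 - (-21.3)
Span = 384.2

384.2


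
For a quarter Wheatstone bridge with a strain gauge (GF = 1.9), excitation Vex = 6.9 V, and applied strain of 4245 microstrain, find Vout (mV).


Quarter bridge output: Vout = (GF * epsilon * Vex) / 4.
Vout = (1.9 * 4245e-6 * 6.9) / 4
Vout = 0.05565195 / 4 V
Vout = 0.01391299 V = 13.913 mV

13.913 mV


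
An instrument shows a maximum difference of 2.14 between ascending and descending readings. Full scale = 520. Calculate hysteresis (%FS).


Hysteresis = (max difference / full scale) * 100%.
H = (2.14 / 520) * 100
H = 0.412 %FS

0.412 %FS


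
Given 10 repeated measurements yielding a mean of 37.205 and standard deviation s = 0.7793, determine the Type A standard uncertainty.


The standard uncertainty for Type A evaluation is u = s / sqrt(n).
u = 0.7793 / sqrt(10)
u = 0.7793 / 3.1623
u = 0.2464

0.2464


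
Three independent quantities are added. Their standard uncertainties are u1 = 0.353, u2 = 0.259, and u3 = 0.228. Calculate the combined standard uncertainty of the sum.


For a sum of independent quantities, uc = sqrt(u1^2 + u2^2 + u3^2).
uc = sqrt(0.353^2 + 0.259^2 + 0.228^2)
uc = sqrt(0.124609 + 0.067081 + 0.051984)
uc = 0.4936

0.4936


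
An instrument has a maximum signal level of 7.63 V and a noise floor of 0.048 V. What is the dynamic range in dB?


Dynamic range = 20 * log10(Vmax / Vnoise).
DR = 20 * log10(7.63 / 0.048)
DR = 20 * log10(158.96)
DR = 44.03 dB

44.03 dB


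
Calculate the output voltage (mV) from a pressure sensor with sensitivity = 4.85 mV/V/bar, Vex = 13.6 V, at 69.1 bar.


Output = sensitivity * Vex * P.
Vout = 4.85 * 13.6 * 69.1
Vout = 65.96 * 69.1
Vout = 4557.84 mV

4557.84 mV


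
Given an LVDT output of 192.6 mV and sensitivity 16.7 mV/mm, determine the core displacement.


Displacement = Vout / sensitivity.
d = 192.6 / 16.7
d = 11.533 mm

11.533 mm


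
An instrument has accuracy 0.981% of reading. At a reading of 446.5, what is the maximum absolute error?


Absolute error = (accuracy% / 100) * reading.
Error = (0.981 / 100) * 446.5
Error = 0.00981 * 446.5
Error = 4.3802

4.3802


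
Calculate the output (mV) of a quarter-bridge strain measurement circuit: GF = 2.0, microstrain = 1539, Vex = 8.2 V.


Quarter bridge output: Vout = (GF * epsilon * Vex) / 4.
Vout = (2.0 * 1539e-6 * 8.2) / 4
Vout = 0.0252396 / 4 V
Vout = 0.0063099 V = 6.3099 mV

6.3099 mV


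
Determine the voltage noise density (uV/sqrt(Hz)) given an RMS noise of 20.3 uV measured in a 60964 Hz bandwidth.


Noise spectral density = Vrms / sqrt(BW).
NSD = 20.3 / sqrt(60964)
NSD = 20.3 / 246.9089
NSD = 0.0822 uV/sqrt(Hz)

0.0822 uV/sqrt(Hz)


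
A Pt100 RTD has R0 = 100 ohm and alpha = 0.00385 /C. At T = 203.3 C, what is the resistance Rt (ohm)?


The RTD equation: Rt = R0 * (1 + alpha * T).
Rt = 100 * (1 + 0.00385 * 203.3)
Rt = 100 * (1 + 0.782705)
Rt = 100 * 1.782705
Rt = 178.27 ohm

178.27 ohm


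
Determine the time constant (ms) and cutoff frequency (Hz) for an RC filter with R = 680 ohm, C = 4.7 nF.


Time constant: tau = R * C.
tau = 680 * 4.70e-09 = 3.196e-06 s
tau = 0.0032 ms
Cutoff frequency: fc = 1 / (2*pi*R*C).
fc = 1 / (2*pi*3.196e-06) = 49798.17 Hz

tau = 0.0032 ms, fc = 49798.17 Hz


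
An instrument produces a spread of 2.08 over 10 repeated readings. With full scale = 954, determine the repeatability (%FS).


Repeatability = (spread / full scale) * 100%.
R = (2.08 / 954) * 100
R = 0.218 %FS

0.218 %FS


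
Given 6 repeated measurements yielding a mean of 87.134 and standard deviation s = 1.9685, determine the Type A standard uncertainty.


The standard uncertainty for Type A evaluation is u = s / sqrt(n).
u = 1.9685 / sqrt(6)
u = 1.9685 / 2.4495
u = 0.8036

0.8036


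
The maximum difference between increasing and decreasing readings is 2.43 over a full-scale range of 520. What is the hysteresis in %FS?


Hysteresis = (max difference / full scale) * 100%.
H = (2.43 / 520) * 100
H = 0.467 %FS

0.467 %FS


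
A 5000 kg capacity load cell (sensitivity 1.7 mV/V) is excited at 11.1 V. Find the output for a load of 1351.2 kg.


Vout = rated_output * Vex * (load / capacity).
Vout = 1.7 * 11.1 * (1351.2 / 5000)
Vout = 1.7 * 11.1 * 0.27024
Vout = 5.099 mV

5.099 mV


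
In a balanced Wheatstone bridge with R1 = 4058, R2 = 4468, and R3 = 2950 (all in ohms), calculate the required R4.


At balance: R1*R4 = R2*R3, so R4 = R2*R3/R1.
R4 = 4468 * 2950 / 4058
R4 = 13180600 / 4058
R4 = 3248.05 ohm

3248.05 ohm


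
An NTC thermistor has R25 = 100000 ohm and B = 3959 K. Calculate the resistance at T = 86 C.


NTC thermistor equation: Rt = R25 * exp(B * (1/T - 1/T25)).
T in Kelvin: 359.15 K, T25 = 298.15 K
1/T - 1/T25 = 1/359.15 - 1/298.15 = -0.00056966
B * (1/T - 1/T25) = 3959 * -0.00056966 = -2.2553
Rt = 100000 * exp(-2.2553) = 10484.2 ohm

10484.2 ohm


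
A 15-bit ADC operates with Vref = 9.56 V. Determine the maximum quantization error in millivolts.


The maximum quantization error is +/- LSB/2.
LSB = Vref / 2^n = 9.56 / 32768 = 0.00029175 V
Max error = LSB / 2 = 0.00029175 / 2 = 0.00014587 V
Max error = 0.1459 mV

0.1459 mV


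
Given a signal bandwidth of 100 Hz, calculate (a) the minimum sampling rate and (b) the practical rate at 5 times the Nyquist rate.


By Nyquist theorem, fs_min = 2 * fmax.
fs_min = 2 * 100 = 200 Hz
Practical rate = 5 * fs_min = 5 * 200 = 1000 Hz

fs_min = 200 Hz, fs_practical = 1000 Hz


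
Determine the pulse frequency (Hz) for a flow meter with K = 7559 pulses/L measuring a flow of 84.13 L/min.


Frequency = K * Q / 60 (converting L/min to L/s).
f = 7559 * 84.13 / 60
f = 635938.67 / 60
f = 10598.98 Hz

10598.98 Hz


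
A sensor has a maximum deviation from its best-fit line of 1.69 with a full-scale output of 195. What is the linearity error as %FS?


Linearity error = (max deviation / full scale) * 100%.
Linearity = (1.69 / 195) * 100
Linearity = 0.867 %FS

0.867 %FS


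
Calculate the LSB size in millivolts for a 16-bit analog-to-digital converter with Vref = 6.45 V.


The resolution (LSB) of an ADC is Vref / 2^n.
LSB = 6.45 / 2^16
LSB = 6.45 / 65536
LSB = 9.842e-05 V = 0.09841919 mV

0.09841919 mV


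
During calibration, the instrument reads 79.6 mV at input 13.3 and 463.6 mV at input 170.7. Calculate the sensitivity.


Sensitivity = (y2 - y1) / (x2 - x1).
S = (463.6 - 79.6) / (170.7 - 13.3)
S = 384.0 / 157.4
S = 2.4396 mV/unit

2.4396 mV/unit


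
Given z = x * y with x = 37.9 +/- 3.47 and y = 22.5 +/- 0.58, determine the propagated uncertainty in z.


For a product z = x*y, the relative uncertainty is:
uz/z = sqrt((ux/x)^2 + (uy/y)^2)
Relative uncertainties: ux/x = 3.47/37.9 = 0.091557
uy/y = 0.58/22.5 = 0.025778
z = 37.9 * 22.5 = 852.8
uz = 852.8 * sqrt(0.091557^2 + 0.025778^2) = 81.111

81.111


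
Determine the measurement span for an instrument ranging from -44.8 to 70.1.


Span = upper range - lower range.
Span = 70.1 - (-44.8)
Span = 114.9

114.9


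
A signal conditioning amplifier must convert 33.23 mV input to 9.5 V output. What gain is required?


Gain = Vout / Vin (converting to same units).
G = 9.5 V / 33.23 mV
G = 9500.0 mV / 33.23 mV
G = 285.89

285.89


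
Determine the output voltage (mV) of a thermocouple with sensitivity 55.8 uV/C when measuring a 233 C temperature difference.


The thermocouple output V = sensitivity * dT.
V = 55.8 uV/C * 233 C
V = 13001.4 uV
V = 13.001 mV

13.001 mV


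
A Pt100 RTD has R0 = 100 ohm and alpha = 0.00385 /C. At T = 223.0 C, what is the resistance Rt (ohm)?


The RTD equation: Rt = R0 * (1 + alpha * T).
Rt = 100 * (1 + 0.00385 * 223.0)
Rt = 100 * (1 + 0.85855)
Rt = 100 * 1.85855
Rt = 185.855 ohm

185.855 ohm


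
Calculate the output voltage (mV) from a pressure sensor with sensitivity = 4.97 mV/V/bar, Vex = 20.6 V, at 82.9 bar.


Output = sensitivity * Vex * P.
Vout = 4.97 * 20.6 * 82.9
Vout = 102.382 * 82.9
Vout = 8487.47 mV

8487.47 mV


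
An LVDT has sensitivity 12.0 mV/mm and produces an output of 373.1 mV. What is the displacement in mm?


Displacement = Vout / sensitivity.
d = 373.1 / 12.0
d = 31.092 mm

31.092 mm


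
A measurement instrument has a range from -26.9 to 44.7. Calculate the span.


Span = upper range - lower range.
Span = 44.7 - (-26.9)
Span = 71.6

71.6


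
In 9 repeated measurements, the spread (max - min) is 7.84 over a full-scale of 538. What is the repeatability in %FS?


Repeatability = (spread / full scale) * 100%.
R = (7.84 / 538) * 100
R = 1.457 %FS

1.457 %FS


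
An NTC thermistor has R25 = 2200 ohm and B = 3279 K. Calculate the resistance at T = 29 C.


NTC thermistor equation: Rt = R25 * exp(B * (1/T - 1/T25)).
T in Kelvin: 302.15 K, T25 = 298.15 K
1/T - 1/T25 = 1/302.15 - 1/298.15 = -4.44e-05
B * (1/T - 1/T25) = 3279 * -4.44e-05 = -0.1456
Rt = 2200 * exp(-0.1456) = 1901.9 ohm

1901.9 ohm


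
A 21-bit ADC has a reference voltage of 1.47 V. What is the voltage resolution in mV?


The resolution (LSB) of an ADC is Vref / 2^n.
LSB = 1.47 / 2^21
LSB = 1.47 / 2097152
LSB = 7e-07 V = 0.00070095 mV

0.00070095 mV


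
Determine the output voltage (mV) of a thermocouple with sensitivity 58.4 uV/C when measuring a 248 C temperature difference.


The thermocouple output V = sensitivity * dT.
V = 58.4 uV/C * 248 C
V = 14483.2 uV
V = 14.483 mV

14.483 mV


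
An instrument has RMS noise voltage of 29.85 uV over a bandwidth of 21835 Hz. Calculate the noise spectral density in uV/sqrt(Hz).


Noise spectral density = Vrms / sqrt(BW).
NSD = 29.85 / sqrt(21835)
NSD = 29.85 / 147.7667
NSD = 0.202 uV/sqrt(Hz)

0.202 uV/sqrt(Hz)


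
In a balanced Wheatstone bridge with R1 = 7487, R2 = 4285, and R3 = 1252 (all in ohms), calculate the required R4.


At balance: R1*R4 = R2*R3, so R4 = R2*R3/R1.
R4 = 4285 * 1252 / 7487
R4 = 5364820 / 7487
R4 = 716.55 ohm

716.55 ohm


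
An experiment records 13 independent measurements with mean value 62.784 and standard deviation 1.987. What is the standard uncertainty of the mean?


The standard uncertainty for Type A evaluation is u = s / sqrt(n).
u = 1.987 / sqrt(13)
u = 1.987 / 3.6056
u = 0.5511

0.5511


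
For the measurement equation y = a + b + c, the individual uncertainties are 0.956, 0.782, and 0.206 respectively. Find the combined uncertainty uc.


For a sum of independent quantities, uc = sqrt(u1^2 + u2^2 + u3^2).
uc = sqrt(0.956^2 + 0.782^2 + 0.206^2)
uc = sqrt(0.913936 + 0.611524 + 0.042436)
uc = 1.2522

1.2522


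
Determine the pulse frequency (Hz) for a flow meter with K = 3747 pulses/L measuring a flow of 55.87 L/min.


Frequency = K * Q / 60 (converting L/min to L/s).
f = 3747 * 55.87 / 60
f = 209344.89 / 60
f = 3489.08 Hz

3489.08 Hz


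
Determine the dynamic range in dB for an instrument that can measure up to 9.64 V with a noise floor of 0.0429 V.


Dynamic range = 20 * log10(Vmax / Vnoise).
DR = 20 * log10(9.64 / 0.0429)
DR = 20 * log10(224.71)
DR = 47.03 dB

47.03 dB


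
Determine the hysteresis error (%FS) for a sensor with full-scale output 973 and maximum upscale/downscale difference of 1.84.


Hysteresis = (max difference / full scale) * 100%.
H = (1.84 / 973) * 100
H = 0.189 %FS

0.189 %FS


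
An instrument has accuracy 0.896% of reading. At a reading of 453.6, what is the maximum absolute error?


Absolute error = (accuracy% / 100) * reading.
Error = (0.896 / 100) * 453.6
Error = 0.00896 * 453.6
Error = 4.0643

4.0643


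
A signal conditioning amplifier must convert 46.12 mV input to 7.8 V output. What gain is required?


Gain = Vout / Vin (converting to same units).
G = 7.8 V / 46.12 mV
G = 7800.0 mV / 46.12 mV
G = 169.12

169.12


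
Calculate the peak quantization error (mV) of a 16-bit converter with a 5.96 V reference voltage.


The maximum quantization error is +/- LSB/2.
LSB = Vref / 2^n = 5.96 / 65536 = 9.094e-05 V
Max error = LSB / 2 = 9.094e-05 / 2 = 4.547e-05 V
Max error = 0.0455 mV

0.0455 mV


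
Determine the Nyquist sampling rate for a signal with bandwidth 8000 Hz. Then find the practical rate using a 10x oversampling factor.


By Nyquist theorem, fs_min = 2 * fmax.
fs_min = 2 * 8000 = 16000 Hz
Practical rate = 10 * fs_min = 10 * 16000 = 160000 Hz

fs_min = 16000 Hz, fs_practical = 160000 Hz


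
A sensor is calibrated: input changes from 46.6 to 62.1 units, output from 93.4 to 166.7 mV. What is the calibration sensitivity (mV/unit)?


Sensitivity = (y2 - y1) / (x2 - x1).
S = (166.7 - 93.4) / (62.1 - 46.6)
S = 73.3 / 15.5
S = 4.729 mV/unit

4.729 mV/unit


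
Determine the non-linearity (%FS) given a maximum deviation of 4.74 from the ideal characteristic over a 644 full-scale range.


Linearity error = (max deviation / full scale) * 100%.
Linearity = (4.74 / 644) * 100
Linearity = 0.736 %FS

0.736 %FS


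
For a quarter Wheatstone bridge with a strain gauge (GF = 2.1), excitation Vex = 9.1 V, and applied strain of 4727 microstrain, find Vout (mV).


Quarter bridge output: Vout = (GF * epsilon * Vex) / 4.
Vout = (2.1 * 4727e-6 * 9.1) / 4
Vout = 0.09033297 / 4 V
Vout = 0.02258324 V = 22.5832 mV

22.5832 mV


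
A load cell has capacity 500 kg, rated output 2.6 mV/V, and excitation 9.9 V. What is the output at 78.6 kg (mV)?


Vout = rated_output * Vex * (load / capacity).
Vout = 2.6 * 9.9 * (78.6 / 500)
Vout = 2.6 * 9.9 * 0.1572
Vout = 4.046 mV

4.046 mV


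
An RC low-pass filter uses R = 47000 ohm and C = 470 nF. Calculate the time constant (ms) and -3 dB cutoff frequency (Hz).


Time constant: tau = R * C.
tau = 47000 * 4.70e-07 = 0.02209 s
tau = 22.09 ms
Cutoff frequency: fc = 1 / (2*pi*R*C).
fc = 1 / (2*pi*0.02209) = 7.2 Hz

tau = 22.09 ms, fc = 7.2 Hz


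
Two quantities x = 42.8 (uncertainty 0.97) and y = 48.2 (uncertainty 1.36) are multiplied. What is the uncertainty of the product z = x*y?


For a product z = x*y, the relative uncertainty is:
uz/z = sqrt((ux/x)^2 + (uy/y)^2)
Relative uncertainties: ux/x = 0.97/42.8 = 0.022664
uy/y = 1.36/48.2 = 0.028216
z = 42.8 * 48.2 = 2063.0
uz = 2063.0 * sqrt(0.022664^2 + 0.028216^2) = 74.66

74.66


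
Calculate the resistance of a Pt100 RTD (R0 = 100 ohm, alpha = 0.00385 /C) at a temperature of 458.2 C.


The RTD equation: Rt = R0 * (1 + alpha * T).
Rt = 100 * (1 + 0.00385 * 458.2)
Rt = 100 * (1 + 1.76407)
Rt = 100 * 2.76407
Rt = 276.407 ohm

276.407 ohm


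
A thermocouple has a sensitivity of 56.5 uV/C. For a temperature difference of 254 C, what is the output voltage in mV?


The thermocouple output V = sensitivity * dT.
V = 56.5 uV/C * 254 C
V = 14351.0 uV
V = 14.351 mV

14.351 mV


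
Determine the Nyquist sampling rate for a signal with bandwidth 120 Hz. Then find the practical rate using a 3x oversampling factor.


By Nyquist theorem, fs_min = 2 * fmax.
fs_min = 2 * 120 = 240 Hz
Practical rate = 3 * fs_min = 3 * 240 = 720 Hz

fs_min = 240 Hz, fs_practical = 720 Hz


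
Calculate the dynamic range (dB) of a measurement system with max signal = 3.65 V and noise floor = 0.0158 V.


Dynamic range = 20 * log10(Vmax / Vnoise).
DR = 20 * log10(3.65 / 0.0158)
DR = 20 * log10(231.01)
DR = 47.27 dB

47.27 dB


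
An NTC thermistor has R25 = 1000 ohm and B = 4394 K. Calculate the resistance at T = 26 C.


NTC thermistor equation: Rt = R25 * exp(B * (1/T - 1/T25)).
T in Kelvin: 299.15 K, T25 = 298.15 K
1/T - 1/T25 = 1/299.15 - 1/298.15 = -1.121e-05
B * (1/T - 1/T25) = 4394 * -1.121e-05 = -0.0493
Rt = 1000 * exp(-0.0493) = 951.9 ohm

951.9 ohm


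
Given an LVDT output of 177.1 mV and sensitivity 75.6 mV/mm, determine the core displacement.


Displacement = Vout / sensitivity.
d = 177.1 / 75.6
d = 2.343 mm

2.343 mm


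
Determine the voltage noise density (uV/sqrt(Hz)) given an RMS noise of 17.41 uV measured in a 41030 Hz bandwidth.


Noise spectral density = Vrms / sqrt(BW).
NSD = 17.41 / sqrt(41030)
NSD = 17.41 / 202.5586
NSD = 0.086 uV/sqrt(Hz)

0.086 uV/sqrt(Hz)


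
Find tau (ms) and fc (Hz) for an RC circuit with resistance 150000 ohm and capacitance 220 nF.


Time constant: tau = R * C.
tau = 150000 * 2.20e-07 = 0.033 s
tau = 33.0 ms
Cutoff frequency: fc = 1 / (2*pi*R*C).
fc = 1 / (2*pi*0.033) = 4.82 Hz

tau = 33.0 ms, fc = 4.82 Hz


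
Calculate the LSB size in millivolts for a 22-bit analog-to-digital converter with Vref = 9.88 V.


The resolution (LSB) of an ADC is Vref / 2^n.
LSB = 9.88 / 2^22
LSB = 9.88 / 4194304
LSB = 2.36e-06 V = 0.00235558 mV

0.00235558 mV


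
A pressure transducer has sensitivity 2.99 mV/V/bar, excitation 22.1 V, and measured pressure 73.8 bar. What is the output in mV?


Output = sensitivity * Vex * P.
Vout = 2.99 * 22.1 * 73.8
Vout = 66.079 * 73.8
Vout = 4876.63 mV

4876.63 mV


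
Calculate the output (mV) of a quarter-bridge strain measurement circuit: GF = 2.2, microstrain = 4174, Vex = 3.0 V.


Quarter bridge output: Vout = (GF * epsilon * Vex) / 4.
Vout = (2.2 * 4174e-6 * 3.0) / 4
Vout = 0.0275484 / 4 V
Vout = 0.0068871 V = 6.8871 mV

6.8871 mV


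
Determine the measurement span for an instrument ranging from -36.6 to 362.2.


Span = upper range - lower range.
Span = 362.2 - (-36.6)
Span = 398.8

398.8


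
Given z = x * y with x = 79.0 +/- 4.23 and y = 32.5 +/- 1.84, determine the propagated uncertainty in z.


For a product z = x*y, the relative uncertainty is:
uz/z = sqrt((ux/x)^2 + (uy/y)^2)
Relative uncertainties: ux/x = 4.23/79.0 = 0.053544
uy/y = 1.84/32.5 = 0.056615
z = 79.0 * 32.5 = 2567.5
uz = 2567.5 * sqrt(0.053544^2 + 0.056615^2) = 200.072

200.072


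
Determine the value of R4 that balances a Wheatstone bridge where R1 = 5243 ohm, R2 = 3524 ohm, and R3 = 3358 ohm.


At balance: R1*R4 = R2*R3, so R4 = R2*R3/R1.
R4 = 3524 * 3358 / 5243
R4 = 11833592 / 5243
R4 = 2257.03 ohm

2257.03 ohm


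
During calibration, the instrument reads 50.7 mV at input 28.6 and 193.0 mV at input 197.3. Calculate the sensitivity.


Sensitivity = (y2 - y1) / (x2 - x1).
S = (193.0 - 50.7) / (197.3 - 28.6)
S = 142.3 / 168.7
S = 0.8435 mV/unit

0.8435 mV/unit


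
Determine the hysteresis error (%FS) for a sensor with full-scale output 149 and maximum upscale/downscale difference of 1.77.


Hysteresis = (max difference / full scale) * 100%.
H = (1.77 / 149) * 100
H = 1.188 %FS

1.188 %FS


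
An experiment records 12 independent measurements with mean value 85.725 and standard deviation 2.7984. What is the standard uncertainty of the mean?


The standard uncertainty for Type A evaluation is u = s / sqrt(n).
u = 2.7984 / sqrt(12)
u = 2.7984 / 3.4641
u = 0.8078

0.8078


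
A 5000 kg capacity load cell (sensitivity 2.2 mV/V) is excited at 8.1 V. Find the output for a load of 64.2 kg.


Vout = rated_output * Vex * (load / capacity).
Vout = 2.2 * 8.1 * (64.2 / 5000)
Vout = 2.2 * 8.1 * 0.01284
Vout = 0.229 mV

0.229 mV


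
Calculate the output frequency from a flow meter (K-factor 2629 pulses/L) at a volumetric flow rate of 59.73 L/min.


Frequency = K * Q / 60 (converting L/min to L/s).
f = 2629 * 59.73 / 60
f = 157030.17 / 60
f = 2617.17 Hz

2617.17 Hz


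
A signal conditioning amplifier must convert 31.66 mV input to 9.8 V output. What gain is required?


Gain = Vout / Vin (converting to same units).
G = 9.8 V / 31.66 mV
G = 9800.0 mV / 31.66 mV
G = 309.54

309.54


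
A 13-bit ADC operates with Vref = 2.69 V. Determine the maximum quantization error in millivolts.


The maximum quantization error is +/- LSB/2.
LSB = Vref / 2^n = 2.69 / 8192 = 0.00032837 V
Max error = LSB / 2 = 0.00032837 / 2 = 0.00016418 V
Max error = 0.1642 mV

0.1642 mV


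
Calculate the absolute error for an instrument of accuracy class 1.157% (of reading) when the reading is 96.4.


Absolute error = (accuracy% / 100) * reading.
Error = (1.157 / 100) * 96.4
Error = 0.01157 * 96.4
Error = 1.1153

1.1153


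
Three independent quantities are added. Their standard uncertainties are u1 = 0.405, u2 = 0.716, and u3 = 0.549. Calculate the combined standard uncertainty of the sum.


For a sum of independent quantities, uc = sqrt(u1^2 + u2^2 + u3^2).
uc = sqrt(0.405^2 + 0.716^2 + 0.549^2)
uc = sqrt(0.164025 + 0.512656 + 0.301401)
uc = 0.989

0.989


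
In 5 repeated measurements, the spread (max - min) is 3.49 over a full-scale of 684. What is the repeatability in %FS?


Repeatability = (spread / full scale) * 100%.
R = (3.49 / 684) * 100
R = 0.51 %FS

0.51 %FS


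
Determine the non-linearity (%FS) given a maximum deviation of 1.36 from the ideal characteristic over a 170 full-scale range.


Linearity error = (max deviation / full scale) * 100%.
Linearity = (1.36 / 170) * 100
Linearity = 0.8 %FS

0.8 %FS


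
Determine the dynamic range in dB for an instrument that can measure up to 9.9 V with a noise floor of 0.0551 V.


Dynamic range = 20 * log10(Vmax / Vnoise).
DR = 20 * log10(9.9 / 0.0551)
DR = 20 * log10(179.67)
DR = 45.09 dB

45.09 dB


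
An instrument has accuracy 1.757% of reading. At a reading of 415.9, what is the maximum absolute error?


Absolute error = (accuracy% / 100) * reading.
Error = (1.757 / 100) * 415.9
Error = 0.01757 * 415.9
Error = 7.3074

7.3074


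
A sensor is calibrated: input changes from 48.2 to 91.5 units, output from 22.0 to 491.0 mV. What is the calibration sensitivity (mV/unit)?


Sensitivity = (y2 - y1) / (x2 - x1).
S = (491.0 - 22.0) / (91.5 - 48.2)
S = 469.0 / 43.3
S = 10.8314 mV/unit

10.8314 mV/unit


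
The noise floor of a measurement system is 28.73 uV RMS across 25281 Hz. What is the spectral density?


Noise spectral density = Vrms / sqrt(BW).
NSD = 28.73 / sqrt(25281)
NSD = 28.73 / 159.0
NSD = 0.1807 uV/sqrt(Hz)

0.1807 uV/sqrt(Hz)


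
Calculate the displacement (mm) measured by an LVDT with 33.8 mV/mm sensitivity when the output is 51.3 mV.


Displacement = Vout / sensitivity.
d = 51.3 / 33.8
d = 1.518 mm

1.518 mm


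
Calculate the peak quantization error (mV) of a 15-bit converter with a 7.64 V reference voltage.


The maximum quantization error is +/- LSB/2.
LSB = Vref / 2^n = 7.64 / 32768 = 0.00023315 V
Max error = LSB / 2 = 0.00023315 / 2 = 0.00011658 V
Max error = 0.1166 mV

0.1166 mV


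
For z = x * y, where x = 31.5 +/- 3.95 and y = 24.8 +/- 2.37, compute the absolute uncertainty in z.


For a product z = x*y, the relative uncertainty is:
uz/z = sqrt((ux/x)^2 + (uy/y)^2)
Relative uncertainties: ux/x = 3.95/31.5 = 0.125397
uy/y = 2.37/24.8 = 0.095565
z = 31.5 * 24.8 = 781.2
uz = 781.2 * sqrt(0.125397^2 + 0.095565^2) = 123.165

123.165


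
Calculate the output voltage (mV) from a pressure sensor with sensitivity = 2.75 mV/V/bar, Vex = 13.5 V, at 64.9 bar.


Output = sensitivity * Vex * P.
Vout = 2.75 * 13.5 * 64.9
Vout = 37.125 * 64.9
Vout = 2409.41 mV

2409.41 mV


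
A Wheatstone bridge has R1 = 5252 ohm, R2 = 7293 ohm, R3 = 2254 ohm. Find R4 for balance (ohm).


At balance: R1*R4 = R2*R3, so R4 = R2*R3/R1.
R4 = 7293 * 2254 / 5252
R4 = 16438422 / 5252
R4 = 3129.94 ohm

3129.94 ohm


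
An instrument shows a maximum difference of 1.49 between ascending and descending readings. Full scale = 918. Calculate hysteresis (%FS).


Hysteresis = (max difference / full scale) * 100%.
H = (1.49 / 918) * 100
H = 0.162 %FS

0.162 %FS


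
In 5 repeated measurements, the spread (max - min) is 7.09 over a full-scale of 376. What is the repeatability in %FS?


Repeatability = (spread / full scale) * 100%.
R = (7.09 / 376) * 100
R = 1.886 %FS

1.886 %FS


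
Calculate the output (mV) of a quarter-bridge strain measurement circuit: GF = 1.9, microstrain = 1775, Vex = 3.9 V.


Quarter bridge output: Vout = (GF * epsilon * Vex) / 4.
Vout = (1.9 * 1775e-6 * 3.9) / 4
Vout = 0.01315275 / 4 V
Vout = 0.00328819 V = 3.2882 mV

3.2882 mV


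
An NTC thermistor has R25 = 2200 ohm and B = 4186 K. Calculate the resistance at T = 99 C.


NTC thermistor equation: Rt = R25 * exp(B * (1/T - 1/T25)).
T in Kelvin: 372.15 K, T25 = 298.15 K
1/T - 1/T25 = 1/372.15 - 1/298.15 = -0.00066693
B * (1/T - 1/T25) = 4186 * -0.00066693 = -2.7918
Rt = 2200 * exp(-2.7918) = 134.9 ohm

134.9 ohm


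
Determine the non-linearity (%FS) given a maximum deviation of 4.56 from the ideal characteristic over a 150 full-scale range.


Linearity error = (max deviation / full scale) * 100%.
Linearity = (4.56 / 150) * 100
Linearity = 3.04 %FS

3.04 %FS


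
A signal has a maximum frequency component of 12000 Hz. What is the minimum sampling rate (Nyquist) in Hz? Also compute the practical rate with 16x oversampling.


By Nyquist theorem, fs_min = 2 * fmax.
fs_min = 2 * 12000 = 24000 Hz
Practical rate = 16 * fs_min = 16 * 24000 = 384000 Hz

fs_min = 24000 Hz, fs_practical = 384000 Hz


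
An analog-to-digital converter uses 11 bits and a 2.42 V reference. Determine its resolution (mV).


The resolution (LSB) of an ADC is Vref / 2^n.
LSB = 2.42 / 2^11
LSB = 2.42 / 2048
LSB = 0.00118164 V = 1.18164062 mV

1.18164062 mV


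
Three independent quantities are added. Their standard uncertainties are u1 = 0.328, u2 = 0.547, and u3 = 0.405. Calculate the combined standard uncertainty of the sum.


For a sum of independent quantities, uc = sqrt(u1^2 + u2^2 + u3^2).
uc = sqrt(0.328^2 + 0.547^2 + 0.405^2)
uc = sqrt(0.107584 + 0.299209 + 0.164025)
uc = 0.7555

0.7555


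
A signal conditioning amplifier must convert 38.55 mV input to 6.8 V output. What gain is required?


Gain = Vout / Vin (converting to same units).
G = 6.8 V / 38.55 mV
G = 6800.0 mV / 38.55 mV
G = 176.39

176.39


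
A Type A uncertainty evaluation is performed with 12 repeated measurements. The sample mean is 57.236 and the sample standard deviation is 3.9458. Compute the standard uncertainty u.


The standard uncertainty for Type A evaluation is u = s / sqrt(n).
u = 3.9458 / sqrt(12)
u = 3.9458 / 3.4641
u = 1.1391

1.1391


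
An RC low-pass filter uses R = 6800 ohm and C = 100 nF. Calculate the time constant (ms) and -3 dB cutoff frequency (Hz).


Time constant: tau = R * C.
tau = 6800 * 1.00e-07 = 0.00068 s
tau = 0.68 ms
Cutoff frequency: fc = 1 / (2*pi*R*C).
fc = 1 / (2*pi*0.00068) = 234.05 Hz

tau = 0.68 ms, fc = 234.05 Hz


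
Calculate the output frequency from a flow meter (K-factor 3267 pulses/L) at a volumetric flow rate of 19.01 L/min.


Frequency = K * Q / 60 (converting L/min to L/s).
f = 3267 * 19.01 / 60
f = 62105.67 / 60
f = 1035.09 Hz

1035.09 Hz


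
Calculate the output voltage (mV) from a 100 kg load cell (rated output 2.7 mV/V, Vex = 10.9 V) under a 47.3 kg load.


Vout = rated_output * Vex * (load / capacity).
Vout = 2.7 * 10.9 * (47.3 / 100)
Vout = 2.7 * 10.9 * 0.473
Vout = 13.92 mV

13.92 mV


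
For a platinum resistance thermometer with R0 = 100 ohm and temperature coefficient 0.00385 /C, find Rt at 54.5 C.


The RTD equation: Rt = R0 * (1 + alpha * T).
Rt = 100 * (1 + 0.00385 * 54.5)
Rt = 100 * (1 + 0.209825)
Rt = 100 * 1.209825
Rt = 120.982 ohm

120.982 ohm


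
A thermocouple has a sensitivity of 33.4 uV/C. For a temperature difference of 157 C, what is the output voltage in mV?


The thermocouple output V = sensitivity * dT.
V = 33.4 uV/C * 157 C
V = 5243.8 uV
V = 5.244 mV

5.244 mV


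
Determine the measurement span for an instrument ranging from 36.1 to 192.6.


Span = upper range - lower range.
Span = 192.6 - (36.1)
Span = 156.5

156.5


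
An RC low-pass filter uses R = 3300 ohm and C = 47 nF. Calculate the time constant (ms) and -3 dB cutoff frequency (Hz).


Time constant: tau = R * C.
tau = 3300 * 4.70e-08 = 0.0001551 s
tau = 0.1551 ms
Cutoff frequency: fc = 1 / (2*pi*R*C).
fc = 1 / (2*pi*0.0001551) = 1026.14 Hz

tau = 0.1551 ms, fc = 1026.14 Hz


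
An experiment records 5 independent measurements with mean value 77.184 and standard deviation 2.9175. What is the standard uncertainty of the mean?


The standard uncertainty for Type A evaluation is u = s / sqrt(n).
u = 2.9175 / sqrt(5)
u = 2.9175 / 2.2361
u = 1.3047

1.3047


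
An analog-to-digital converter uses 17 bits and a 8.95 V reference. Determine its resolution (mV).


The resolution (LSB) of an ADC is Vref / 2^n.
LSB = 8.95 / 2^17
LSB = 8.95 / 131072
LSB = 6.828e-05 V = 0.06828308 mV

0.06828308 mV


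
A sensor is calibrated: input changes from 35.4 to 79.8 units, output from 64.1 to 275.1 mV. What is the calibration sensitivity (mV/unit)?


Sensitivity = (y2 - y1) / (x2 - x1).
S = (275.1 - 64.1) / (79.8 - 35.4)
S = 211.0 / 44.4
S = 4.7523 mV/unit

4.7523 mV/unit


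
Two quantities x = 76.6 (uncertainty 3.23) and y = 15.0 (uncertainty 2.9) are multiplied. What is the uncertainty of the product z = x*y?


For a product z = x*y, the relative uncertainty is:
uz/z = sqrt((ux/x)^2 + (uy/y)^2)
Relative uncertainties: ux/x = 3.23/76.6 = 0.042167
uy/y = 2.9/15.0 = 0.193333
z = 76.6 * 15.0 = 1149.0
uz = 1149.0 * sqrt(0.042167^2 + 0.193333^2) = 227.362

227.362


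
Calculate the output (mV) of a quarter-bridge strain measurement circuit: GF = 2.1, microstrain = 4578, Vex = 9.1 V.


Quarter bridge output: Vout = (GF * epsilon * Vex) / 4.
Vout = (2.1 * 4578e-6 * 9.1) / 4
Vout = 0.08748558 / 4 V
Vout = 0.0218714 V = 21.8714 mV

21.8714 mV


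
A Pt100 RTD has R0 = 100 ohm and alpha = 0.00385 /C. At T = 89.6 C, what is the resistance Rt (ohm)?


The RTD equation: Rt = R0 * (1 + alpha * T).
Rt = 100 * (1 + 0.00385 * 89.6)
Rt = 100 * (1 + 0.34496)
Rt = 100 * 1.34496
Rt = 134.496 ohm

134.496 ohm


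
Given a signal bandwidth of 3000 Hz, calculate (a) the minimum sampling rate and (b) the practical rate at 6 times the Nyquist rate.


By Nyquist theorem, fs_min = 2 * fmax.
fs_min = 2 * 3000 = 6000 Hz
Practical rate = 6 * fs_min = 6 * 6000 = 36000 Hz

fs_min = 6000 Hz, fs_practical = 36000 Hz


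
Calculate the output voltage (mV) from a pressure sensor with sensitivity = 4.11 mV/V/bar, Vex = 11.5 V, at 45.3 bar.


Output = sensitivity * Vex * P.
Vout = 4.11 * 11.5 * 45.3
Vout = 47.265 * 45.3
Vout = 2141.1 mV

2141.1 mV


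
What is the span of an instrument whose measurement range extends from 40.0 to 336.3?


Span = upper range - lower range.
Span = 336.3 - (40.0)
Span = 296.3

296.3


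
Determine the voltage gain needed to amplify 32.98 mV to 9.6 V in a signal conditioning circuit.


Gain = Vout / Vin (converting to same units).
G = 9.6 V / 32.98 mV
G = 9600.0 mV / 32.98 mV
G = 291.09

291.09


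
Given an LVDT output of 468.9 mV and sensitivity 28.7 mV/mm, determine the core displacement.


Displacement = Vout / sensitivity.
d = 468.9 / 28.7
d = 16.338 mm

16.338 mm


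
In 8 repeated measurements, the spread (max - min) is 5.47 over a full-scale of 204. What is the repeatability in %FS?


Repeatability = (spread / full scale) * 100%.
R = (5.47 / 204) * 100
R = 2.681 %FS

2.681 %FS


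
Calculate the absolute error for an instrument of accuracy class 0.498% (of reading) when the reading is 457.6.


Absolute error = (accuracy% / 100) * reading.
Error = (0.498 / 100) * 457.6
Error = 0.00498 * 457.6
Error = 2.2788

2.2788


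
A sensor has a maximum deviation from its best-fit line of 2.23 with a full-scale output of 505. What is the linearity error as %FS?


Linearity error = (max deviation / full scale) * 100%.
Linearity = (2.23 / 505) * 100
Linearity = 0.442 %FS

0.442 %FS


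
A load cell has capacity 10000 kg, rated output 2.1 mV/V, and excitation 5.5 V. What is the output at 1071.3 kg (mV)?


Vout = rated_output * Vex * (load / capacity).
Vout = 2.1 * 5.5 * (1071.3 / 10000)
Vout = 2.1 * 5.5 * 0.10713
Vout = 1.237 mV

1.237 mV


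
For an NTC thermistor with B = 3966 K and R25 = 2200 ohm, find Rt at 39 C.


NTC thermistor equation: Rt = R25 * exp(B * (1/T - 1/T25)).
T in Kelvin: 312.15 K, T25 = 298.15 K
1/T - 1/T25 = 1/312.15 - 1/298.15 = -0.00015043
B * (1/T - 1/T25) = 3966 * -0.00015043 = -0.5966
Rt = 2200 * exp(-0.5966) = 1211.5 ohm

1211.5 ohm


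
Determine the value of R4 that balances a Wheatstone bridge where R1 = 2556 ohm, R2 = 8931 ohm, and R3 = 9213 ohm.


At balance: R1*R4 = R2*R3, so R4 = R2*R3/R1.
R4 = 8931 * 9213 / 2556
R4 = 82281303 / 2556
R4 = 32191.43 ohm

32191.43 ohm


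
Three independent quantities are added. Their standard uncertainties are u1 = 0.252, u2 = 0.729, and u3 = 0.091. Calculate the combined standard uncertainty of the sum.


For a sum of independent quantities, uc = sqrt(u1^2 + u2^2 + u3^2).
uc = sqrt(0.252^2 + 0.729^2 + 0.091^2)
uc = sqrt(0.063504 + 0.531441 + 0.008281)
uc = 0.7767

0.7767


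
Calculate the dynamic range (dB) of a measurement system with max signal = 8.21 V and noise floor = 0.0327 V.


Dynamic range = 20 * log10(Vmax / Vnoise).
DR = 20 * log10(8.21 / 0.0327)
DR = 20 * log10(251.07)
DR = 48.0 dB

48.0 dB


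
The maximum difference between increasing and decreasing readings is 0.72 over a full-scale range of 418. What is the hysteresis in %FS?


Hysteresis = (max difference / full scale) * 100%.
H = (0.72 / 418) * 100
H = 0.172 %FS

0.172 %FS


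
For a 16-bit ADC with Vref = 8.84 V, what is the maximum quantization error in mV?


The maximum quantization error is +/- LSB/2.
LSB = Vref / 2^n = 8.84 / 65536 = 0.00013489 V
Max error = LSB / 2 = 0.00013489 / 2 = 6.744e-05 V
Max error = 0.0674 mV

0.0674 mV


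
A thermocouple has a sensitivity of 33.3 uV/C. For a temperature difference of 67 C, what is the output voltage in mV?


The thermocouple output V = sensitivity * dT.
V = 33.3 uV/C * 67 C
V = 2231.1 uV
V = 2.231 mV

2.231 mV


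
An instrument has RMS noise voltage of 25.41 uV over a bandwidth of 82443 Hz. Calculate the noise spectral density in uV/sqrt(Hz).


Noise spectral density = Vrms / sqrt(BW).
NSD = 25.41 / sqrt(82443)
NSD = 25.41 / 287.1289
NSD = 0.0885 uV/sqrt(Hz)

0.0885 uV/sqrt(Hz)


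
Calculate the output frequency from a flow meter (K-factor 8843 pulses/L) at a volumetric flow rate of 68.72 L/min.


Frequency = K * Q / 60 (converting L/min to L/s).
f = 8843 * 68.72 / 60
f = 607690.96 / 60
f = 10128.18 Hz

10128.18 Hz


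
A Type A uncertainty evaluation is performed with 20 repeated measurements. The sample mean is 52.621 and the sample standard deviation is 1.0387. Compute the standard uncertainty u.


The standard uncertainty for Type A evaluation is u = s / sqrt(n).
u = 1.0387 / sqrt(20)
u = 1.0387 / 4.4721
u = 0.2323

0.2323
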